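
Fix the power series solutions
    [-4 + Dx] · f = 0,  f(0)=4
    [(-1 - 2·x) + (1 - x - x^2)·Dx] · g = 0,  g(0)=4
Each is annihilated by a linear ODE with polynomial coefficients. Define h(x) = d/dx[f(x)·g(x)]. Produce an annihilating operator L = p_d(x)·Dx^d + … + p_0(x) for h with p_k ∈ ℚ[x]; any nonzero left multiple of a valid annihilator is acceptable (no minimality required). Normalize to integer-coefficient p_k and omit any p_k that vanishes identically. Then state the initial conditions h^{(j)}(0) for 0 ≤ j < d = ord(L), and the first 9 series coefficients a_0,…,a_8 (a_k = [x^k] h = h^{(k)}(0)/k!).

L = (28 - 18·x - 34·x^2 + 16·x^3 + 16·x^4) + (-5 + 7·x + 7·x^2 - 6·x^3 - 4·x^4)·Dx  (order 1).
h: a_k = 80, 448, 1424, 10432/3, 22208/3, 43936/3, 1251632/45, 16229632/315, 4222256/45, …
ICs: h(0) = 80.

f: a_k = 4, 16, 32, 128/3, 128/3, 512/15, 1024/45, 4096/315, 2048/315, …
g: a_k = 4, 4, 8, 12, 20, 32, 52, 84, 136, …
Sym-product of L_f,L_g gives L₀ (≤ ord 1).
h=h₀': d/dx-closure on L₀ ⇒ L.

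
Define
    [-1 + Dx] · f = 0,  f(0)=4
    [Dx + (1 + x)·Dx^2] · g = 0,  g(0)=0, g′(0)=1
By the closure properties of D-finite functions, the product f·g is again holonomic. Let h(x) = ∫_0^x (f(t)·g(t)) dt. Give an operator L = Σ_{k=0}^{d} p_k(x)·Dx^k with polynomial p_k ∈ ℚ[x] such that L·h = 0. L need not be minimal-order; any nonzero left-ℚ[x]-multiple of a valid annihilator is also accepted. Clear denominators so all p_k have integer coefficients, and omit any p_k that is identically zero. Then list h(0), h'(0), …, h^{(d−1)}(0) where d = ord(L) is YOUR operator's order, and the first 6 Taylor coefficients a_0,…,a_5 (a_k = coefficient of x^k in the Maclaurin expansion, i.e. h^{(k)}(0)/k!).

L = x·Dx + (-1 - 2·x)·Dx^2 + (1 + x)·Dx^3  (order 3).
h: a_k = 0, 0, 2, 2/3, 1/3, 0, …
ICs: h(0) = 0, h′(0) = 0, h′′(0) = 4.

f: a_k = 4, 4, 2, 2/3, 1/6, 1/30, …
g: a_k = 0, 1, -1/2, 1/3, -1/4, 1/5, …
L₀ := L_f ⊗_s L_g (sym. prod.), ord ≤ 2.
∫: right-multiply L₀ by Dx.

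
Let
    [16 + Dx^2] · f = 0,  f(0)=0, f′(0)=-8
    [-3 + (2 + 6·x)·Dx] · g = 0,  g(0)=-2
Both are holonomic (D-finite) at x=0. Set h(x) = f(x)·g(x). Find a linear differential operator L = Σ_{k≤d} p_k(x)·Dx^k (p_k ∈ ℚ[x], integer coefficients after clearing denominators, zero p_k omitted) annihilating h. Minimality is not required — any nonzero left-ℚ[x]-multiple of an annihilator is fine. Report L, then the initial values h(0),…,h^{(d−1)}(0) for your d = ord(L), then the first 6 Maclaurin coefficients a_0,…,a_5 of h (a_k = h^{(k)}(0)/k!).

L = (91 + 384·x + 576·x^2) + (-12 - 36·x)·Dx + (4 + 24·x + 36·x^2)·Dx^2  (order 2).
h: a_k = 0, 16, 24, -182/3, -37, 3781/120, …
ICs: h(0) = 0, h′(0) = 16.

f: a_k = 0, -8, 0, 64/3, 0, -256/15, …
g: a_k = -2, -3, 9/4, -27/8, 405/64, -1701/128, …
h₀=f·g: eliminate ⇒ L₀, order ≤ 2·1.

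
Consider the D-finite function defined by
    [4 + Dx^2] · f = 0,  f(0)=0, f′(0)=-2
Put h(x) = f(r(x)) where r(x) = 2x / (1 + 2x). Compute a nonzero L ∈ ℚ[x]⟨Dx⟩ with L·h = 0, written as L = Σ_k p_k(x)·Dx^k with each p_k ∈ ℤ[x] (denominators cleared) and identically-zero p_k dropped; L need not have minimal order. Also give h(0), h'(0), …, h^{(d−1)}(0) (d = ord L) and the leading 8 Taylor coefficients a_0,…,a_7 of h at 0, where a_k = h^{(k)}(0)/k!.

L = 16 + (4 + 24·x + 48·x^2 + 32·x^3)·Dx + (1 + 8·x + 24·x^2 + 32·x^3 + 16·x^4)·Dx^2  (order 2).
h: a_k = 0, -4, 8, -16/3, -32, 2752/15, -640, 565504/315, …
ICs: h(0) = 0, h′(0) = -4.

f: a_k = 0, -2, 0, 4/3, 0, -4/15, 0, 8/315, …
h₀=f(r): pull back L_f along r ⇒ L₀.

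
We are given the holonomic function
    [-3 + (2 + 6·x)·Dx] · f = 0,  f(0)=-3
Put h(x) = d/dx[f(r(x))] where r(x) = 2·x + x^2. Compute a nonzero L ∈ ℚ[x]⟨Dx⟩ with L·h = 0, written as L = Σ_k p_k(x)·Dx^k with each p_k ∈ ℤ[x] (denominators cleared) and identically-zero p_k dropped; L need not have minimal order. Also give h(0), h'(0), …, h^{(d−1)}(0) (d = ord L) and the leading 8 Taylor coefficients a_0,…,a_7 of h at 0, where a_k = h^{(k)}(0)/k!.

L = -2 + (-1 - 7·x - 9·x^2 - 3·x^3)·Dx  (order 1).
h: a_k = -9, 18, -81, 378, -3645/2, 8991, -90153/2, 228663, …
ICs: h(0) = -9.

f: a_k = -3, -9/2, 27/8, -81/16, 1215/128, -5103/256, 45927/1024, -216513/2048, …
Change of var in L_f (x↦r) gives L₀.
Differentiate: ansatz ord ≤ ord L₀ ⇒ L.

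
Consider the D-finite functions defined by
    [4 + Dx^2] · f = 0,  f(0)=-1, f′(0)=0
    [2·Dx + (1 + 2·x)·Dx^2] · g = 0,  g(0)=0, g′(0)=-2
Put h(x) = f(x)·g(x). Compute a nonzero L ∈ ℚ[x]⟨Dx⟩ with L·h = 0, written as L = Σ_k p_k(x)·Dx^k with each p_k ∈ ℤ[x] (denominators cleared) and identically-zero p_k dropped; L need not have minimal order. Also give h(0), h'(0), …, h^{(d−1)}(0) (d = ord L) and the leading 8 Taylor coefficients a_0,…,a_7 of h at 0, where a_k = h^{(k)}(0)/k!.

f: a_k = -1, 0, 2, 0, -2/3, 0, 4/45, 0, …
g: a_k = 0, -2, 2, -8/3, 4, -32/5, 32/3, -128/7, …
f·g: L₀ = L_f ⊗_s L_g, ord ≤ 2·2.
L = (-48 + 192·x + 1216·x^2 + 2048·x^3 + 1024·x^4) + (32 + 320·x + 768·x^2 + 512·x^3)·Dx + (160·x + 672·x^2 + 1024·x^3 + 512·x^4)·Dx^2 + (8 + 80·x + 192·x^2 + 128·x^3)·Dx^3 + (3 + 28·x + 92·x^2 + 128·x^3 + 64·x^4)·Dx^4  (order 4).
h: a_k = 0, 2, -2, -4/3, 0, 12/5, -4, 248/35, …
ICs: h(0) = 0, h′(0) = 2, h′′(0) = -4, h′′′(0) = -8.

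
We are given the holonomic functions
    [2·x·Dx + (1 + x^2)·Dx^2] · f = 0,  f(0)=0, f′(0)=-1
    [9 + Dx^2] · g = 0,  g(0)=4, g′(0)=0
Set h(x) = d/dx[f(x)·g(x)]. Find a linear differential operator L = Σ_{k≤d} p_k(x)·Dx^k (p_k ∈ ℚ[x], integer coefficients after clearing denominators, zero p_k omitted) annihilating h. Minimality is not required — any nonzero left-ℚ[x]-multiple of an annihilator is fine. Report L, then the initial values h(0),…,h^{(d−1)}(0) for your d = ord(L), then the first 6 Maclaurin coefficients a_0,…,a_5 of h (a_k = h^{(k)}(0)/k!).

f: a_k = 0, -1, 0, 1/3, 0, -1/5, …
g: a_k = 4, 0, -18, 0, 27/2, 0, …
Sym-product of L_f,L_g gives L₀ (≤ ord 4).
Differentiate: ansatz ord ≤ ord L₀ ⇒ L.
L = (20358 + 86886·x^2 + 157437·x^4 + 155520·x^6 + 96228·x^8 + 36450·x^10 + 6561·x^12) + (6372·x + 25596·x^3 + 39960·x^5 + 32400·x^7 + 14580·x^9 + 2916·x^11)·Dx + (3432 + 15828·x^2 + 31110·x^4 + 33588·x^6 + 22032·x^8 + 8424·x^10 + 1458·x^12)·Dx^2 + (708·x + 2844·x^3 + 4440·x^5 + 3600·x^7 + 1620·x^9 + 324·x^11)·Dx^3 + (130 + 686·x^2 + 1513·x^4 + 1812·x^6 + 1260·x^8 + 486·x^10 + 81·x^12)·Dx^4  (order 4).
h: a_k = -4, 0, 58, 0, -203/2, 0, …
ICs: h(0) = -4, h′(0) = 0, h′′(0) = 116, h′′′(0) = 0.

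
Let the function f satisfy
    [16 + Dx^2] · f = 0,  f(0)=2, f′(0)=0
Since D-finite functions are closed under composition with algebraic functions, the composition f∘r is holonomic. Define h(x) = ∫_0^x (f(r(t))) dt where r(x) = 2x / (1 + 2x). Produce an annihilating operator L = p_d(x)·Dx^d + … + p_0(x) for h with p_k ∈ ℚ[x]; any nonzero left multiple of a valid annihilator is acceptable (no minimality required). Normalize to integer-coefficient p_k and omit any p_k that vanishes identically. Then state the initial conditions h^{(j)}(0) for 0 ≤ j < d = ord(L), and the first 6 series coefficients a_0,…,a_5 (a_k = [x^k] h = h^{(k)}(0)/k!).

f: a_k = 2, 0, -16, 0, 64/3, 0, …
Change of var in L_f (x↦r) gives L₀.
h=∫₀ˣh₀: take L = L₀·Dx.
L = 64·Dx + (4 + 24·x + 48·x^2 + 32·x^3)·Dx^2 + (1 + 8·x + 24·x^2 + 32·x^3 + 16·x^4)·Dx^3  (order 3).
h: a_k = 0, 2, 0, -64/3, 64, -256/3, …
ICs: h(0) = 0, h′(0) = 2, h′′(0) = 0.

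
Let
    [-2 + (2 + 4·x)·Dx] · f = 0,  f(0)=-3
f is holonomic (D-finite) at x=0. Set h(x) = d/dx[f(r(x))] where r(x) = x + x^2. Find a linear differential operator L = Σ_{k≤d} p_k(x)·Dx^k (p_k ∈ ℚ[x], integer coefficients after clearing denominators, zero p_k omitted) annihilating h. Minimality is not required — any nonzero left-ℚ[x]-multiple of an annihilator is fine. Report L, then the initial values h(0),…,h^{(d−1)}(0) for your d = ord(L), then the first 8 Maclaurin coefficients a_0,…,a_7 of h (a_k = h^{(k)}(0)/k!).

f: a_k = -3, -3, 3/2, -3/2, 15/8, -21/8, 63/16, -99/16, …
Change of var in L_f (x↦r) gives L₀.
Derive L from L₀ (diff closure).
L = 1 + (-1 - 4·x - 6·x^2 - 4·x^3)·Dx  (order 1).
h: a_k = -3, -3, 9/2, -9/2, 15/8, 27/8, -147/16, 183/16, …
ICs: h(0) = -3.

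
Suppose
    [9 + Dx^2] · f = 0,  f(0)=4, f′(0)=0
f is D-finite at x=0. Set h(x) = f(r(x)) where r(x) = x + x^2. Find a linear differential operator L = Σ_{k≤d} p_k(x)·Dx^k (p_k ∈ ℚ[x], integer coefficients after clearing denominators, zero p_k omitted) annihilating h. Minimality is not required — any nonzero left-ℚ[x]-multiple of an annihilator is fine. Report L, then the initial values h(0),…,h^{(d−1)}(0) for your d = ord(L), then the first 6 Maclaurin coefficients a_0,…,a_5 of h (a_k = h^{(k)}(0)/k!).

f: a_k = 4, 0, -18, 0, 27/2, 0, …
Change of var in L_f (x↦r) gives L₀.
L = (9 + 54·x + 108·x^2 + 72·x^3) - 2·Dx + (1 + 2·x)·Dx^2  (order 2).
h: a_k = 4, 0, -18, -36, -9/2, 54, …
ICs: h(0) = 4, h′(0) = 0.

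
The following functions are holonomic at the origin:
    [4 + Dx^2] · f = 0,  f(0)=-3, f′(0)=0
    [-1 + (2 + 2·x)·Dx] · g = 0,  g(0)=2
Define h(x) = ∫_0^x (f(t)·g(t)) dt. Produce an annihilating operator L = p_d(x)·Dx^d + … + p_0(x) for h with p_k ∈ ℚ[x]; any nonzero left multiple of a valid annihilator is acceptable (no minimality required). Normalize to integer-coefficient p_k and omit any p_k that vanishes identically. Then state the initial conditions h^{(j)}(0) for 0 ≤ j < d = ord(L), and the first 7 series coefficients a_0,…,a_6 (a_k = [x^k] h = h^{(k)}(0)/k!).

L = (19 + 32·x + 16·x^2)·Dx + (-4 - 4·x)·Dx^2 + (4 + 8·x + 4·x^2)·Dx^3  (order 3).
h: a_k = 0, -6, -3/2, 17/4, 45/32, -337/320, -181/768, …
ICs: h(0) = 0, h′(0) = -6, h′′(0) = -3.

f: a_k = -3, 0, 6, 0, -2, 0, 4/15, …
g: a_k = 2, 1, -1/4, 1/8, -5/64, 7/128, -21/512, …
L₀ := L_f ⊗_s L_g (sym. prod.), ord ≤ 2.
h=∫h₀ ⇒ L = L₀·Dx.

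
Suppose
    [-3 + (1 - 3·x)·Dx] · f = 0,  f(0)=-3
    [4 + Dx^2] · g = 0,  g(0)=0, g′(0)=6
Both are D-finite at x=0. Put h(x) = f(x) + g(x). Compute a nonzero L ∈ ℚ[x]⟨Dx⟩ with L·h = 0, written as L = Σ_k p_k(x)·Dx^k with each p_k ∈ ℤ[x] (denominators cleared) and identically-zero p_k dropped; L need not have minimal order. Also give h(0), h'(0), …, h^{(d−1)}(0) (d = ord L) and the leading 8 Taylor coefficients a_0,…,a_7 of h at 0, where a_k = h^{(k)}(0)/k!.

f: a_k = -3, -9, -27, -81, -243, -729, -2187, -6561, …
g: a_k = 0, 6, 0, -4, 0, 4/5, 0, -8/105, …
Weyl lclm of L_f,L_g ⇒ L₀ (ord ≤ 3).
L = (348 - 144·x + 216·x^2) + (-44 + 180·x - 216·x^2 + 216·x^3)·Dx + (87 - 36·x + 54·x^2)·Dx^2 + (-11 + 45·x - 54·x^2 + 54·x^3)·Dx^3  (order 3).
h: a_k = -3, -3, -27, -85, -243, -3641/5, -2187, -688913/105, …
ICs: h(0) = -3, h′(0) = -3, h′′(0) = -54.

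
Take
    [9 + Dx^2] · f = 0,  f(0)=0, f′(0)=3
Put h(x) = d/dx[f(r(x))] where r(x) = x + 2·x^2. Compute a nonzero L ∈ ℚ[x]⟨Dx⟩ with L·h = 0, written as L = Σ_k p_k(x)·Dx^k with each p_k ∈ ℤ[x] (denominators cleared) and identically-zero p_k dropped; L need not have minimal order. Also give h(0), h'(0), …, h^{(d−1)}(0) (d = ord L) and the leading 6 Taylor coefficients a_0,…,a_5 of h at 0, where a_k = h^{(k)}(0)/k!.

L = (57 + 144·x + 864·x^2 + 2304·x^3 + 2304·x^4) + (-12 - 48·x)·Dx + (1 + 8·x + 16·x^2)·Dx^2  (order 2).
h: a_k = 3, 12, -27/2, -108, -2079/8, -189/2, …
ICs: h(0) = 3, h′(0) = 12.

f: a_k = 0, 3, 0, -9/2, 0, 81/40, …
Substitute x→r, Dx→(1/r')Dx; clear ⇒ L₀.
Differentiate: ansatz ord ≤ ord L₀ ⇒ L.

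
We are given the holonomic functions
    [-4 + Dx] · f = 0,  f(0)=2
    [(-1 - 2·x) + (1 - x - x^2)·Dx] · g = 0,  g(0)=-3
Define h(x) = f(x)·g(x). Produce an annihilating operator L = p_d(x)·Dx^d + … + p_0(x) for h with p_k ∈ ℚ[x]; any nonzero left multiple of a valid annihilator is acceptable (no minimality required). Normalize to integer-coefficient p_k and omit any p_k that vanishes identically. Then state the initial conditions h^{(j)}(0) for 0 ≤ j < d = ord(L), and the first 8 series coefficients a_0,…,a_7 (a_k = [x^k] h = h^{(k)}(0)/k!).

f: a_k = 2, 8, 16, 64/3, 64/3, 256/15, 512/45, 2048/315, …
g: a_k = -3, -3, -6, -9, -15, -24, -39, -63, …
Product ⇒ symmetric product L₀, ord ≤ 1.
L = (5 - 2·x - 4·x^2) + (-1 + x + x^2)·Dx  (order 1).
h: a_k = -6, -30, -84, -178, -326, -2776/5, -2746/3, -156454/105, …
ICs: h(0) = -6.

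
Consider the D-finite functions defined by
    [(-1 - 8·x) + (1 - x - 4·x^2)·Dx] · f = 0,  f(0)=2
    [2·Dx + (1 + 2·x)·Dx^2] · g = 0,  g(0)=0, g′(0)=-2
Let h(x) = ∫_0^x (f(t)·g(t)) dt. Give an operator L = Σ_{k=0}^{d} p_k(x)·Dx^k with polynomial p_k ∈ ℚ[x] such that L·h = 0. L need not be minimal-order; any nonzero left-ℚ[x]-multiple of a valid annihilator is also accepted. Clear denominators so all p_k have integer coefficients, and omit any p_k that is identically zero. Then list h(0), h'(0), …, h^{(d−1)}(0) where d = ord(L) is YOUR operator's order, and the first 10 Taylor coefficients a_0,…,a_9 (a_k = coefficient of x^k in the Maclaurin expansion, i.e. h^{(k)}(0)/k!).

f: a_k = 2, 2, 10, 18, 58, 130, 362, 882, 2330, 5858, …
g: a_k = 0, -2, 2, -8/3, 4, -32/5, 32/3, -128/7, 32, -512/9, …
Product ⇒ symmetric product L₀, ord ≤ 2.
h=∫h₀ ⇒ L = L₀·Dx.
L = (10 + 32·x)·Dx + (22·x + 40·x^2)·Dx^2 + (-1 - x + 6·x^2 + 8·x^3)·Dx^3  (order 3).
h: a_k = 0, 0, -2, 0, -16/3, -8/3, -836/45, -2152/105, -1643/21, -39752/315, …
ICs: h(0) = 0, h′(0) = 0, h′′(0) = -4.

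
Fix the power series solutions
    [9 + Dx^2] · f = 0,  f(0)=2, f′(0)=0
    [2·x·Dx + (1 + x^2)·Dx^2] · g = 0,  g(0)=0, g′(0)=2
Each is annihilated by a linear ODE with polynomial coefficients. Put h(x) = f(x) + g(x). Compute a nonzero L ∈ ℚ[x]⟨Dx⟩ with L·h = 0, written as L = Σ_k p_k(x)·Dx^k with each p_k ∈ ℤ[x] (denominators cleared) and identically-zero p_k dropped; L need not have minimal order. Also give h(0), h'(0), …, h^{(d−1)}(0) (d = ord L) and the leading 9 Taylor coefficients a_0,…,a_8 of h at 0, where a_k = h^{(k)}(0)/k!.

L = (-54·x + 540·x^3 + 162·x^5)·Dx + (63 + 279·x^2 + 297·x^4 + 81·x^6)·Dx^2 + (-6·x + 60·x^3 + 18·x^5)·Dx^3 + (7 + 31·x^2 + 33·x^4 + 9·x^6)·Dx^4  (order 4).
h: a_k = 2, 2, -9, -2/3, 27/4, 2/5, -81/40, -2/7, 729/2240, …
ICs: h(0) = 2, h′(0) = 2, h′′(0) = -18, h′′′(0) = -4.

f: a_k = 2, 0, -9, 0, 27/4, 0, -81/40, 0, 729/2240, …
g: a_k = 0, 2, 0, -2/3, 0, 2/5, 0, -2/7, 0, …
h₀=f+g: left-lcm gives L₀, ord ≤ 4.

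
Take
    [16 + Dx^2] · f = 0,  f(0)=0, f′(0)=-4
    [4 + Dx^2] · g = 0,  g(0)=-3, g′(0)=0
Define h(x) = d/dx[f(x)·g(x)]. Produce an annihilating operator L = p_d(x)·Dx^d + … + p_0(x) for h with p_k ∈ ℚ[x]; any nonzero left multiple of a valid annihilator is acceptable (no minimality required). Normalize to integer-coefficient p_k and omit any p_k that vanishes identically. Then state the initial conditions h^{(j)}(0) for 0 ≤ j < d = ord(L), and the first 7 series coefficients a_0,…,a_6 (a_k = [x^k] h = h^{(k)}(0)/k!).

L = 144 + 40·Dx^2 + Dx^4  (order 4).
h: a_k = 12, 0, -168, 0, 488, 0, -8752/15, …
ICs: h(0) = 12, h′(0) = 0, h′′(0) = -336, h′′′(0) = 0.

f: a_k = 0, -4, 0, 32/3, 0, -128/15, 0, …
g: a_k = -3, 0, 6, 0, -2, 0, 4/15, …
Sym-product of L_f,L_g gives L₀ (≤ ord 4).
Derive L from L₀ (diff closure).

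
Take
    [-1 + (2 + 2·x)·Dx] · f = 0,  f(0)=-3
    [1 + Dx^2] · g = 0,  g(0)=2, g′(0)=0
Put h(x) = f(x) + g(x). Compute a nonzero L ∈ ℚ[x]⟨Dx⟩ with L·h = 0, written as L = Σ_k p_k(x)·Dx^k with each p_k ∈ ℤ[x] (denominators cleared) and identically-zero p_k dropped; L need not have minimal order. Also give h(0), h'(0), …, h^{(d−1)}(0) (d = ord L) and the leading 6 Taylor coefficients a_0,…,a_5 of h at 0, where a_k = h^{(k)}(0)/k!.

f: a_k = -3, -3/2, 3/8, -3/16, 15/128, -21/256, …
g: a_k = 2, 0, -1, 0, 1/12, 0, …
f+g: L₀ = lclm(L_f,L_g), ord ≤ 1+2.
L = (-7 - 8·x - 4·x^2) + (6 + 22·x + 24·x^2 + 8·x^3)·Dx + (-7 - 8·x - 4·x^2)·Dx^2 + (6 + 22·x + 24·x^2 + 8·x^3)·Dx^3  (order 3).
h: a_k = -1, -3/2, -5/8, -3/16, 77/384, -21/256, …
ICs: h(0) = -1, h′(0) = -3/2, h′′(0) = -5/4.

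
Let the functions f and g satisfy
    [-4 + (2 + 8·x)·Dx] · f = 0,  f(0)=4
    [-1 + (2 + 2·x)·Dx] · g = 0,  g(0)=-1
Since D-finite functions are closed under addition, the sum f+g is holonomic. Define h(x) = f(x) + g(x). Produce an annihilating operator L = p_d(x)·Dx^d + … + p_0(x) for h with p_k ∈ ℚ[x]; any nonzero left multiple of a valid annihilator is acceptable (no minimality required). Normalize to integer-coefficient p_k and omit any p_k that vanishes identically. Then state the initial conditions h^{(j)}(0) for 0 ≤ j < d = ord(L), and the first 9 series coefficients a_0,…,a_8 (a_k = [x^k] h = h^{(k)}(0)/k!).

f: a_k = 4, 8, -8, 16, -40, 112, -336, 1056, -3432, …
g: a_k = -1, -1/2, 1/8, -1/16, 5/128, -7/256, 21/1024, -33/2048, 429/32768, …
Weyl lclm of L_f,L_g ⇒ L₀ (ord ≤ 2).
L = -2 + (5 + 8·x)·Dx + (2 + 10·x + 8·x^2)·Dx^2  (order 2).
h: a_k = 3, 15/2, -63/8, 255/16, -5115/128, 28665/256, -344043/1024, 2162655/2048, -112459347/32768, …
ICs: h(0) = 3, h′(0) = 15/2.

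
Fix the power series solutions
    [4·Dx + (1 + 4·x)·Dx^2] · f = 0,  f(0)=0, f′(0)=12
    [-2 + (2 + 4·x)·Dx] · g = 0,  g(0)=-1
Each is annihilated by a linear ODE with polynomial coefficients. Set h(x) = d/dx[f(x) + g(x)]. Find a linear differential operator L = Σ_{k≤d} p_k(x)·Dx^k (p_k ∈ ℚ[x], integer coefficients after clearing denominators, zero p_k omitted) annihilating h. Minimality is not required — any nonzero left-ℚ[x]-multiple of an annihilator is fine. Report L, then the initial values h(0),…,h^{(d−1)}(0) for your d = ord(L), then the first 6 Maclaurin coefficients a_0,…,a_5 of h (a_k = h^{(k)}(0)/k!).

f: a_k = 0, 12, -24, 64, -192, 3072/5, …
g: a_k = -1, -1, 1/2, -1/2, 5/8, -7/8, …
f+g: L₀ = lclm(L_f,L_g), ord ≤ 2+1.
Derive L from L₀ (diff closure).
L = (20 + 16·x) + (29 + 104·x + 80·x^2)·Dx + (3 + 22·x + 48·x^2 + 32·x^3)·Dx^2  (order 2).
h: a_k = 11, -47, 381/2, -1531/2, 24541/8, -98241/8, …
ICs: h(0) = 11, h′(0) = -47.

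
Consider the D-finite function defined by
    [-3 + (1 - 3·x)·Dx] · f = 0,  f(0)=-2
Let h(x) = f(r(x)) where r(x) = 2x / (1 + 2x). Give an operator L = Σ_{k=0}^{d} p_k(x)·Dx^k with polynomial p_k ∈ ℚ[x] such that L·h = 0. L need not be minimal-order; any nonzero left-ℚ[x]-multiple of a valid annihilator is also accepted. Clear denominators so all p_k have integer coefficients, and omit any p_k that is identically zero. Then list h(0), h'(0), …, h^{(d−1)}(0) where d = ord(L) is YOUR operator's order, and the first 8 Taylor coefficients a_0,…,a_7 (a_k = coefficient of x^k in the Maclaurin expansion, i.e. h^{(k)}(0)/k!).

L = 6 + (-1 + 2·x + 8·x^2)·Dx  (order 1).
h: a_k = -2, -12, -48, -192, -768, -3072, -12288, -49152, …
ICs: h(0) = -2.

f: a_k = -2, -6, -18, -54, -162, -486, -1458, -4374, …
L₀ from L_f via x↦r, Dx↦r'^{-1}Dx.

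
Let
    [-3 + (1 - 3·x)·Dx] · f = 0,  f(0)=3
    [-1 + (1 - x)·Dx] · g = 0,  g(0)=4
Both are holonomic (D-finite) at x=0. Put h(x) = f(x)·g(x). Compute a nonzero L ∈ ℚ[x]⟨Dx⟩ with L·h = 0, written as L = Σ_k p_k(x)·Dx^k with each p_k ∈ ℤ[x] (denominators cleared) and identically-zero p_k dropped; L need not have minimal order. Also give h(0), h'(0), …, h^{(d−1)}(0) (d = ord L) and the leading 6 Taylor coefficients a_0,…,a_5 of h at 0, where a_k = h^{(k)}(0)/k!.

L = (-4 + 6·x) + (1 - 4·x + 3·x^2)·Dx  (order 1).
h: a_k = 12, 48, 156, 480, 1452, 4368, …
ICs: h(0) = 12.

f: a_k = 3, 9, 27, 81, 243, 729, …
g: a_k = 4, 4, 4, 4, 4, 4, …
Sym-product of L_f,L_g gives L₀ (≤ ord 1).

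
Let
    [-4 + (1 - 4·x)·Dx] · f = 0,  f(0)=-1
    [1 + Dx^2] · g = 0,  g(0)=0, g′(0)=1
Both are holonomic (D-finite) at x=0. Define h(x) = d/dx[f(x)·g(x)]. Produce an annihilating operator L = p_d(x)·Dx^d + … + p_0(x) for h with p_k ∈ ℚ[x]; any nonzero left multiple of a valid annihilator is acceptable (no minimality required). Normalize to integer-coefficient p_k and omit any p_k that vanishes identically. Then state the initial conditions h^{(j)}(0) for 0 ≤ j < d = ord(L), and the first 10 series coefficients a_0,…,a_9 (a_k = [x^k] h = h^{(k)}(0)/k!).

L = (-31 - 8·x + 16·x^2) + (-8 + 32·x)·Dx + (1 - 8·x + 16·x^2)·Dx^2  (order 2).
h: a_k = -1, -8, -95/2, -760/3, -30401/24, -30401/5, -20429471/720, -40858942/315, -23534750593/40320, -23534750593/9072, …
ICs: h(0) = -1, h′(0) = -8.

f: a_k = -1, -4, -16, -64, -256, -1024, -4096, -16384, -65536, -262144, …
g: a_k = 0, 1, 0, -1/6, 0, 1/120, 0, -1/5040, 0, 1/362880, …
h₀=f·g: eliminate ⇒ L₀, order ≤ 1·2.
h₀' ⇒ L via d/dx closure of L₀.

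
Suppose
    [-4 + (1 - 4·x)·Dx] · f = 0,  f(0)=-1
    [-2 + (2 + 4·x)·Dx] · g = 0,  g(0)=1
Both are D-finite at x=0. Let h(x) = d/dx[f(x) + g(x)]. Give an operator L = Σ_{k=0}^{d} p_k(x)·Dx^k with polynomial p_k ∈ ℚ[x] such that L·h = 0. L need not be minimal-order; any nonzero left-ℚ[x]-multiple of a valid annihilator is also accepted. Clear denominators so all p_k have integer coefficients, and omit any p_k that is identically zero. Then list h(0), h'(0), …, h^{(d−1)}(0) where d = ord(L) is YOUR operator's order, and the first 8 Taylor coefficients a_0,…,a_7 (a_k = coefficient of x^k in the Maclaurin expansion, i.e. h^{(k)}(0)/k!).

L = (-40 - 32·x) + (-31 - 136·x - 112·x^2)·Dx + (3 - 2·x - 32·x^2 - 32·x^3)·Dx^2  (order 2).
h: a_k = -3, -33, -381/2, -2053/2, -40925/8, -196671/8, -1834777/16, -8389037/16, …
ICs: h(0) = -3, h′(0) = -33.

f: a_k = -1, -4, -16, -64, -256, -1024, -4096, -16384, …
g: a_k = 1, 1, -1/2, 1/2, -5/8, 7/8, -21/16, 33/16, …
Sum ⇒ L₀ = lclm(L_f,L_g) in ℚ(x)⟨Dx⟩.
Differentiate: ansatz ord ≤ ord L₀ ⇒ L.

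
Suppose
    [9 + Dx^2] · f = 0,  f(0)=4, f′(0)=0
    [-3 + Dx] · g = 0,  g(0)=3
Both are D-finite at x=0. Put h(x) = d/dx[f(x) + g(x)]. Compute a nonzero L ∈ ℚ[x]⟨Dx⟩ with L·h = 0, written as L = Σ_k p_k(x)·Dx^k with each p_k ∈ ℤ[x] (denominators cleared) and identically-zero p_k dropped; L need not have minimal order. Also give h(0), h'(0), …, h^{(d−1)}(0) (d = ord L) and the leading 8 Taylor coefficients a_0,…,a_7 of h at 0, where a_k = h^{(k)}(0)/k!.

f: a_k = 4, 0, -18, 0, 27/2, 0, -81/20, 0, …
g: a_k = 3, 9, 27/2, 27/2, 81/8, 243/40, 243/80, 729/560, …
Weyl lclm of L_f,L_g ⇒ L₀ (ord ≤ 3).
h₀' ⇒ L via d/dx closure of L₀.
L = 27 - 9·Dx + 3·Dx^2 - Dx^3  (order 3).
h: a_k = 9, -9, 81/2, 189/2, 243/8, -243/40, 729/80, 729/80, …
ICs: h(0) = 9, h′(0) = -9, h′′(0) = 81.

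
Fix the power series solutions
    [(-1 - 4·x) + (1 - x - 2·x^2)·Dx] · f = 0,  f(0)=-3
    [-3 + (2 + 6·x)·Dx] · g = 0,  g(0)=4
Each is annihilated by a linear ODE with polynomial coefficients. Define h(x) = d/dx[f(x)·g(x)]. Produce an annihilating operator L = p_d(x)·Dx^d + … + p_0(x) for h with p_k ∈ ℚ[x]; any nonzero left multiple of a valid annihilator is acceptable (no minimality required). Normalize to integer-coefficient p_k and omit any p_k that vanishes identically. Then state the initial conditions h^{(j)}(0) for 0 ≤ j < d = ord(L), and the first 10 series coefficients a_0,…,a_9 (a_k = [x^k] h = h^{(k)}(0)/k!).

L = (27 + 282·x + 663·x^2 + 660·x^3 + 540·x^4) + (-10 - 42·x - 30·x^2 + 98·x^3 + 312·x^4 + 216·x^5)·Dx  (order 1).
h: a_k = -30, -81, -1449/4, -5241/8, -155205/64, -486279/128, -7261485/512, -18527625/1024, -1310994045/16384, -2242308315/32768, …
ICs: h(0) = -30.

f: a_k = -3, -3, -9, -15, -33, -63, -129, -255, -513, -1023, …
g: a_k = 4, 6, -9/2, 27/4, -405/32, 1701/64, -15309/256, 72171/512, -2814669/8192, 14073345/16384, …
Product ⇒ symmetric product L₀, ord ≤ 1.
Differentiate: ansatz ord ≤ ord L₀ ⇒ L.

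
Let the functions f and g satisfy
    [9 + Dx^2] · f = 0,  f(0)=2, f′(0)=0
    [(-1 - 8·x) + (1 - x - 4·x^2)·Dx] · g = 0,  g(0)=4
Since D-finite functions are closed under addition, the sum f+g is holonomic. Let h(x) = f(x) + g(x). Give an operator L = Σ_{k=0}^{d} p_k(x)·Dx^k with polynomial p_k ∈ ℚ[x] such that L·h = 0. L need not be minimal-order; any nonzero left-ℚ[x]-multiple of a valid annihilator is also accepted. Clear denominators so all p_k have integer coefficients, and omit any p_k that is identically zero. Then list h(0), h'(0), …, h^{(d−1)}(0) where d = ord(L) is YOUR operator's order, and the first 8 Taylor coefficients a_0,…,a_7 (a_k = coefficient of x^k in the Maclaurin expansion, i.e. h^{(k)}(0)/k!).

L = (-567 - 4806·x - 3321·x^2 - 9936·x^3 - 6480·x^4 - 10368·x^5) + (171 - 117·x - 441·x^2 + 135·x^3 - 540·x^4 - 3888·x^5 - 5184·x^6)·Dx + (-63 - 534·x - 369·x^2 - 1104·x^3 - 720·x^4 - 1152·x^5)·Dx^2 + (19 - 13·x - 49·x^2 + 15·x^3 - 60·x^4 - 432·x^5 - 576·x^6)·Dx^3  (order 3).
h: a_k = 6, 4, 11, 36, 491/4, 260, 28879/40, 1764, …
ICs: h(0) = 6, h′(0) = 4, h′′(0) = 22.

f: a_k = 2, 0, -9, 0, 27/4, 0, -81/40, 0, …
g: a_k = 4, 4, 20, 36, 116, 260, 724, 1764, …
Weyl lclm of L_f,L_g ⇒ L₀ (ord ≤ 3).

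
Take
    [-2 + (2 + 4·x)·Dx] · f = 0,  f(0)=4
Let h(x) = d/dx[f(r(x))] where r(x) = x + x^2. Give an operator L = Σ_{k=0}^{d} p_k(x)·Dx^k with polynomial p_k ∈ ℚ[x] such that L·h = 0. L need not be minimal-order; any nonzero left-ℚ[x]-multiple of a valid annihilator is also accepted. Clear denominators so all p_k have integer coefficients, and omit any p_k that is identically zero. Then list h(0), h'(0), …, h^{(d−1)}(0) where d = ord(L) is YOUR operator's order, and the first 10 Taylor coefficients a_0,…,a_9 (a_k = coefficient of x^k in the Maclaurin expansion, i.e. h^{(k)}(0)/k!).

f: a_k = 4, 4, -2, 2, -5/2, 7/2, -21/4, 33/4, -429/32, 715/32, …
Change of var in L_f (x↦r) gives L₀.
h₀' ⇒ L via d/dx closure of L₀.
L = 1 + (-1 - 4·x - 6·x^2 - 4·x^3)·Dx  (order 1).
h: a_k = 4, 4, -6, 6, -5/2, -9/2, 49/4, -61/4, 243/32, 395/32, …
ICs: h(0) = 4.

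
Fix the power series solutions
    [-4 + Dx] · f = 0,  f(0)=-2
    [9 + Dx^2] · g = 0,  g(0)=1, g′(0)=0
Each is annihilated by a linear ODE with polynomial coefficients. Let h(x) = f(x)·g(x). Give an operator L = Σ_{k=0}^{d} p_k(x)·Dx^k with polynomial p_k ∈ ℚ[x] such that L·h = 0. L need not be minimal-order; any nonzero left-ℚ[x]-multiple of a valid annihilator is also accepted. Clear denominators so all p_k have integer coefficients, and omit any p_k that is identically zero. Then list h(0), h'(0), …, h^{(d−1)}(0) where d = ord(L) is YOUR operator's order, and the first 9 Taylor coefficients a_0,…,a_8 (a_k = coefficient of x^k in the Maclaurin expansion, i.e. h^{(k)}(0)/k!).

L = 25 - 8·Dx + Dx^2  (order 2).
h: a_k = -2, -8, -7, 44/3, 527/12, 779/15, 11753/360, 4031/630, -164833/20160, …
ICs: h(0) = -2, h′(0) = -8.

f: a_k = -2, -8, -16, -64/3, -64/3, -256/15, -512/45, -2048/315, -1024/315, …
g: a_k = 1, 0, -9/2, 0, 27/8, 0, -81/80, 0, 729/4480, …
h₀=f·g: eliminate ⇒ L₀, order ≤ 1·2.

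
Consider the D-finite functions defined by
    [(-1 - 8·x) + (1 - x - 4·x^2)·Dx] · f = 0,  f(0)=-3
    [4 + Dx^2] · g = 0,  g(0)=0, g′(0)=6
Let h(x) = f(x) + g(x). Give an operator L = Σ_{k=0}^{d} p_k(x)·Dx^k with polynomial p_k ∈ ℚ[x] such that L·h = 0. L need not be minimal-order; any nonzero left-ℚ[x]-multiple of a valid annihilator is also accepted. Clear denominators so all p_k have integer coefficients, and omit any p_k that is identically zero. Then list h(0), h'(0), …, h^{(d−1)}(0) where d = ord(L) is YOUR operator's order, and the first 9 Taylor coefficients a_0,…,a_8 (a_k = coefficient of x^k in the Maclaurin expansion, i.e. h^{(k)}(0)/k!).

L = (116 + 1008·x + 968·x^2 + 2688·x^3 + 640·x^4 + 1024·x^5) + (-28 - 4·x + 8·x^2 + 200·x^3 + 480·x^4 + 384·x^5 + 512·x^6)·Dx + (29 + 252·x + 242·x^2 + 672·x^3 + 160·x^4 + 256·x^5)·Dx^2 + (-7 - x + 2·x^2 + 50·x^3 + 120·x^4 + 96·x^5 + 128·x^6)·Dx^3  (order 3).
h: a_k = -3, 3, -15, -31, -87, -971/5, -543, -138923/105, -3495, …
ICs: h(0) = -3, h′(0) = 3, h′′(0) = -30.

f: a_k = -3, -3, -15, -27, -87, -195, -543, -1323, -3495, …
g: a_k = 0, 6, 0, -4, 0, 4/5, 0, -8/105, 0, …
h₀=f+g: left-lcm gives L₀, ord ≤ 3.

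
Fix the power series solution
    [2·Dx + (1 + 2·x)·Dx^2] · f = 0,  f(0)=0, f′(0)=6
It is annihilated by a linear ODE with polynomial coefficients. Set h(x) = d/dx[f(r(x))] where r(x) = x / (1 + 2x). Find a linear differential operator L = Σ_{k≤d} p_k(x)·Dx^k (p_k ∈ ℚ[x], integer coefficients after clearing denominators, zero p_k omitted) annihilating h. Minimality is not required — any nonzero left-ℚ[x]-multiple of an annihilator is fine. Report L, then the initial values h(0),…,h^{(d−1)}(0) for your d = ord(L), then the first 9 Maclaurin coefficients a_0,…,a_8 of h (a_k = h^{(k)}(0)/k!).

L = (6 + 16·x) + (1 + 6·x + 8·x^2)·Dx  (order 1).
h: a_k = 6, -36, 168, -720, 2976, -12096, 48768, -195840, 784896, …
ICs: h(0) = 6.

f: a_k = 0, 6, -6, 8, -12, 96/5, -32, 384/7, -96, …
Substitute x→r, Dx→(1/r')Dx; clear ⇒ L₀.
Differentiate: ansatz ord ≤ ord L₀ ⇒ L.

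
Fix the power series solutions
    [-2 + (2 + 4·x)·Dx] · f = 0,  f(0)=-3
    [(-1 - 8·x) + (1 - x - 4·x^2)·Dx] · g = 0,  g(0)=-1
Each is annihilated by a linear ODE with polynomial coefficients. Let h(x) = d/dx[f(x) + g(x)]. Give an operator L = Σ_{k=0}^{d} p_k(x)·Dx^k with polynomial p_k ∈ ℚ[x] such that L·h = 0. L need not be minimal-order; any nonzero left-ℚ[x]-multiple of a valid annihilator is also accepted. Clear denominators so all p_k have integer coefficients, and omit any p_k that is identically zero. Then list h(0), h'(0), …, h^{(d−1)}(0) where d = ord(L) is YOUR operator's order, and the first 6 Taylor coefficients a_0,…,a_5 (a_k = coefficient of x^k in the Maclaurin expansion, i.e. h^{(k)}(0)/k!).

f: a_k = -3, -3, 3/2, -3/2, 15/8, -21/8, …
g: a_k = -1, -1, -5, -9, -29, -65, …
h₀=f+g: left-lcm gives L₀, ord ≤ 2.
h=h₀': d/dx-closure on L₀ ⇒ L.
L = (-84 - 630·x - 1632·x^2 - 2112·x^3 - 1920·x^4) + (-51 - 678·x - 2781·x^2 - 5904·x^3 - 8208·x^4 - 5760·x^5)·Dx + (11 + 62·x + 117·x^2 - 102·x^3 - 1040·x^4 - 2016·x^5 - 1280·x^6)·Dx^2  (order 2).
h: a_k = -4, -7, -63/2, -217/2, -2705/8, -8499/8, …
ICs: h(0) = -4, h′(0) = -7.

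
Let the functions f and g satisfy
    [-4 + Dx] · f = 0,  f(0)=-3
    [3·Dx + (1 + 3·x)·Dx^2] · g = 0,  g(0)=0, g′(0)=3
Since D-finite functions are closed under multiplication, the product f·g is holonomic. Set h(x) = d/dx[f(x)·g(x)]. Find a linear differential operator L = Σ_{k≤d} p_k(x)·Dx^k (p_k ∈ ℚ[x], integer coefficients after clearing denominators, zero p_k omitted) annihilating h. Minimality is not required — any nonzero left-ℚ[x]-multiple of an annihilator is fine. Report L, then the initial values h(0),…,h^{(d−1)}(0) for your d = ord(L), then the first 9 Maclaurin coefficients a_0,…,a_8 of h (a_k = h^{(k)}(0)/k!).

f: a_k = -3, -12, -24, -32, -32, -128/5, -256/15, -1024/105, -512/105, …
g: a_k = 0, 3, -9/2, 9, -81/4, 243/5, -243/2, 2187/7, -6561/8, …
f·g: L₀ = L_f ⊗_s L_g, ord ≤ 1·2.
h=h₀': d/dx-closure on L₀ ⇒ L.
L = (40 + 96·x + 576·x^2) + (-14 - 84·x - 288·x^2)·Dx + (1 + 15·x + 36·x^2)·Dx^2  (order 2).
h: a_k = -9, -45, -135, -141, -354, 279, -7759/5, 21487/5, -187857/14, …
ICs: h(0) = -9, h′(0) = -45.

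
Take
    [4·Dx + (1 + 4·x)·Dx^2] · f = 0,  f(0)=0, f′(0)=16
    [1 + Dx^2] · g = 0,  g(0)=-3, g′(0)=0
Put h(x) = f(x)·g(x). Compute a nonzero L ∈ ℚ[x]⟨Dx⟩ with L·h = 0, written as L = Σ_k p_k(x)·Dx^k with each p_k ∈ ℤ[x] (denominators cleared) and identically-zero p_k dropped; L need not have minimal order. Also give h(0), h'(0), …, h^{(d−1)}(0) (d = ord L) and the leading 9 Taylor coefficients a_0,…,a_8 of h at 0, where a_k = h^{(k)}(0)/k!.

L = (-147 - 144·x - 224·x^2 + 256·x^3 + 256·x^4) + (-56 - 160·x + 384·x^2 + 512·x^3)·Dx + (-150 - 160·x - 192·x^2 + 512·x^3 + 512·x^4)·Dx^2 + (-56 - 160·x + 384·x^2 + 512·x^3)·Dx^3 + (-3 - 16·x + 32·x^2 + 256·x^3 + 256·x^4)·Dx^4  (order 4).
h: a_k = 0, -48, 96, -232, 720, -11658/5, 7812, -940403/35, 1413598/15, …
ICs: h(0) = 0, h′(0) = -48, h′′(0) = 192, h′′′(0) = -1392.

f: a_k = 0, 16, -32, 256/3, -256, 4096/5, -8192/3, 65536/7, -32768, …
g: a_k = -3, 0, 3/2, 0, -1/8, 0, 1/240, 0, -1/13440, …
L₀ := L_f ⊗_s L_g (sym. prod.), ord ≤ 4.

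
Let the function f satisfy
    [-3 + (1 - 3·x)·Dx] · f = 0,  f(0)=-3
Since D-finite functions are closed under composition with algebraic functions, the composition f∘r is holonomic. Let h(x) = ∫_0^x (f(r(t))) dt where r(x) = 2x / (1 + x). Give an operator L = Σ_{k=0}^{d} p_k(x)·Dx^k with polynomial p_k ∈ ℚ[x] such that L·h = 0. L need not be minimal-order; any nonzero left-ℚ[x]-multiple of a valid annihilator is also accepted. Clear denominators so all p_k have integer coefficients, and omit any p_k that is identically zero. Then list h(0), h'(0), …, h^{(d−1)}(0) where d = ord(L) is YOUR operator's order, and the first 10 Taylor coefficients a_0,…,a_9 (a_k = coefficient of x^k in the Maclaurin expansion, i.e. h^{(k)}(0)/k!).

f: a_k = -3, -9, -27, -81, -243, -729, -2187, -6561, -19683, -59049, …
f∘r: x↦r, Dx↦Dx/r' in L_f ⇒ L₀.
∫: right-multiply L₀ by Dx.
L = 6·Dx + (-1 + 4·x + 5·x^2)·Dx^2  (order 2).
h: a_k = 0, -3, -9, -30, -225/2, -450, -1875, -56250/7, -140625/4, -156250, …
ICs: h(0) = 0, h′(0) = -3.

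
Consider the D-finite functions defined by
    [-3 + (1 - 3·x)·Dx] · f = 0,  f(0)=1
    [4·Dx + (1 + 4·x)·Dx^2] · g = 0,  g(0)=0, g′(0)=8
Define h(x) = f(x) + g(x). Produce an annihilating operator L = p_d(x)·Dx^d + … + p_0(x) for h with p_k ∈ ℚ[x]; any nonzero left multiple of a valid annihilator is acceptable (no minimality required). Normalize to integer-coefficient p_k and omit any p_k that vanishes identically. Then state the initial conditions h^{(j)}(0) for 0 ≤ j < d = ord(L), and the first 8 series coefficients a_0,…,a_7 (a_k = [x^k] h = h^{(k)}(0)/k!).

f: a_k = 1, 3, 9, 27, 81, 243, 729, 2187, …
g: a_k = 0, 8, -16, 128/3, -128, 2048/5, -4096/3, 32768/7, …
Weyl lclm of L_f,L_g ⇒ L₀ (ord ≤ 3).
L = (204 + 144·x)·Dx + (11 + 312·x + 288·x^2)·Dx^2 + (-5 - 11·x + 54·x^2 + 72·x^3)·Dx^3  (order 3).
h: a_k = 1, 11, -7, 209/3, -47, 3263/5, -1909/3, 48077/7, …
ICs: h(0) = 1, h′(0) = 11, h′′(0) = -14.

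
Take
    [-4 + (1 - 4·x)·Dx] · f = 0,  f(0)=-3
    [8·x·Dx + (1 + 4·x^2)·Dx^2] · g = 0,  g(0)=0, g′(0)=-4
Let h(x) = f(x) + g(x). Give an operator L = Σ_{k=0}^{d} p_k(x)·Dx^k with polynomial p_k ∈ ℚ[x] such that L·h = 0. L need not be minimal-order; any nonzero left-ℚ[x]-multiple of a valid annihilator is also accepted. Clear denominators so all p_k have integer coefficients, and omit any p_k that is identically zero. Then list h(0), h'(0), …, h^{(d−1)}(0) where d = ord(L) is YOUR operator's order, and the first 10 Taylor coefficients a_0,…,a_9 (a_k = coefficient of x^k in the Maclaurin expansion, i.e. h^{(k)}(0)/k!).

f: a_k = -3, -12, -48, -192, -768, -3072, -12288, -49152, -196608, -786432, …
g: a_k = 0, -4, 0, 16/3, 0, -64/5, 0, 256/7, 0, -1024/9, …
h₀=f+g: left-lcm gives L₀, ord ≤ 3.
L = (-8 + 128·x + 96·x^2)·Dx + (13 - 8·x + 100·x^2 + 96·x^3)·Dx^2 + (-1 + 3·x + 12·x^3 + 16·x^4)·Dx^3  (order 3).
h: a_k = -3, -16, -48, -560/3, -768, -15424/5, -12288, -343808/7, -196608, -7078912/9, …
ICs: h(0) = -3, h′(0) = -16, h′′(0) = -96.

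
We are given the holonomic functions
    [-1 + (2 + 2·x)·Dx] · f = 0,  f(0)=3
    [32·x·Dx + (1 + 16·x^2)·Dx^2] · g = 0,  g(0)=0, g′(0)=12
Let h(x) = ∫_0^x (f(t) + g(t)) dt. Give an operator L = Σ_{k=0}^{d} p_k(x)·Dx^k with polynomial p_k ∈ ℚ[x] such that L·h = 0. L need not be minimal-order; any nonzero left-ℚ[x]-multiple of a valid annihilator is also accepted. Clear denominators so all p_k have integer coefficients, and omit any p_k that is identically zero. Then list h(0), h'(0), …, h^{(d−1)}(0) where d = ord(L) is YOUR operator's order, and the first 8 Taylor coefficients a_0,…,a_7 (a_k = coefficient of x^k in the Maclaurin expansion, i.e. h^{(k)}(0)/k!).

L = (-64 - 160·x + 3072·x^2 + 1536·x^3)·Dx^2 + (-131 - 256·x + 5920·x^2 + 12288·x^3 + 5376·x^4)·Dx^3 + (-2 + 126·x + 192·x^2 + 2112·x^3 + 3584·x^4 + 1536·x^5)·Dx^4  (order 4).
h: a_k = 0, 3, 27/4, -1/8, -1021/64, -3/128, 262179/2560, -9/1024, …
ICs: h(0) = 0, h′(0) = 3, h′′(0) = 27/2, h′′′(0) = -3/4.

f: a_k = 3, 3/2, -3/8, 3/16, -15/128, 21/256, -63/1024, 99/2048, …
g: a_k = 0, 12, 0, -64, 0, 3072/5, 0, -49152/7, …
h₀=f+g: left-lcm gives L₀, ord ≤ 3.
∫: right-multiply L₀ by Dx.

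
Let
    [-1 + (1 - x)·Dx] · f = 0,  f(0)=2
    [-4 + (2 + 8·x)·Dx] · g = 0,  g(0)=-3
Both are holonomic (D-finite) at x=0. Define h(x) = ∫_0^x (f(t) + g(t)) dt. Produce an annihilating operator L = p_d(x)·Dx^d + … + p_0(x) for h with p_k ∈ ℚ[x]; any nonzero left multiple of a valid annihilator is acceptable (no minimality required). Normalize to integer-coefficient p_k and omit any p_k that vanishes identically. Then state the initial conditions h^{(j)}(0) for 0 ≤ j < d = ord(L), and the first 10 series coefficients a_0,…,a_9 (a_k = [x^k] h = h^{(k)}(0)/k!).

f: a_k = 2, 2, 2, 2, 2, 2, 2, 2, 2, 2, …
g: a_k = -3, -6, 6, -12, 30, -84, 252, -792, 2574, -8580, …
f+g: L₀ = lclm(L_f,L_g), ord ≤ 1+1.
h=∫h₀ ⇒ L = L₀·Dx.
L = (-8 - 12·x)·Dx + (6 + 8·x + 36·x^2)·Dx^2 + (1 - 3·x - 22·x^2 + 24·x^3)·Dx^3  (order 3).
h: a_k = 0, -1, -2, 8/3, -5/2, 32/5, -41/3, 254/7, -395/4, 2576/9, …
ICs: h(0) = 0, h′(0) = -1, h′′(0) = -4.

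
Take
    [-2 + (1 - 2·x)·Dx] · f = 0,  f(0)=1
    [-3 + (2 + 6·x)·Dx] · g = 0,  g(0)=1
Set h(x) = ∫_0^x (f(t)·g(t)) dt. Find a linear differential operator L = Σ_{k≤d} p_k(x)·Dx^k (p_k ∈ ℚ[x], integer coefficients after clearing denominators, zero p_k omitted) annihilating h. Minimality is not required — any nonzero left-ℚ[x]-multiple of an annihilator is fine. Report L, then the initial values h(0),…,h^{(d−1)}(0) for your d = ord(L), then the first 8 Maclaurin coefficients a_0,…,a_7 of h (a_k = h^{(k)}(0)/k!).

f: a_k = 1, 2, 4, 8, 16, 32, 64, 128, …
g: a_k = 1, 3/2, -9/8, 27/16, -405/128, 1701/256, -15309/1024, 72171/2048, …
f·g: L₀ = L_f ⊗_s L_g, ord ≤ 1·1.
h=∫h₀ ⇒ L = L₀·Dx.
L = (7 + 6·x)·Dx + (-2 - 2·x + 12·x^2)·Dx^2  (order 2).
h: a_k = 0, 1, 7/4, 47/24, 215/64, 607/128, 13841/1536, 95419/7168, …
ICs: h(0) = 0, h′(0) = 1.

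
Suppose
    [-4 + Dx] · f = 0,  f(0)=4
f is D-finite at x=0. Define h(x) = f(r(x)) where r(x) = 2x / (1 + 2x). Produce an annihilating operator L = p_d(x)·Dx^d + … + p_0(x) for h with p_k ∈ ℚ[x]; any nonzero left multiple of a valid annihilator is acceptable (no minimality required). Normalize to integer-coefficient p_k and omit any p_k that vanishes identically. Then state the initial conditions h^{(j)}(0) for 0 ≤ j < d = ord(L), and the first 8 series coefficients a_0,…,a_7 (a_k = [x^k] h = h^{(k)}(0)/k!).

f: a_k = 4, 16, 32, 128/3, 128/3, 512/15, 1024/45, 4096/315, …
L₀ from L_f via x↦r, Dx↦r'^{-1}Dx.
L = -8 + (1 + 4·x + 4·x^2)·Dx  (order 1).
h: a_k = 4, 32, 64, -128/3, -256/3, 3584/15, -11264/45, -34816/315, …
ICs: h(0) = 4.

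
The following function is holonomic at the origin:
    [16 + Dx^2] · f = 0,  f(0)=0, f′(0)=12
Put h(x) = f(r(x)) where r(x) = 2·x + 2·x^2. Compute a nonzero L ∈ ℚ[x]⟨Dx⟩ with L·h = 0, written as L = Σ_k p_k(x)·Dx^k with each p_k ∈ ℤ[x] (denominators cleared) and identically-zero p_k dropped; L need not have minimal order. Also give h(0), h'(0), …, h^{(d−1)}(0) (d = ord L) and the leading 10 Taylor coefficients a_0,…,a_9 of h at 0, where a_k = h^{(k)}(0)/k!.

f: a_k = 0, 12, 0, -32, 0, 128/5, 0, -1024/105, 0, 2048/945, …
f∘r: x↦r, Dx↦Dx/r' in L_f ⇒ L₀.
L = (64 + 384·x + 768·x^2 + 512·x^3) - 2·Dx + (1 + 2·x)·Dx^2  (order 2).
h: a_k = 0, 24, 24, -256, -768, 256/5, 3840, 729088/105, -8192/15, -19853312/945, …
ICs: h(0) = 0, h′(0) = 24.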